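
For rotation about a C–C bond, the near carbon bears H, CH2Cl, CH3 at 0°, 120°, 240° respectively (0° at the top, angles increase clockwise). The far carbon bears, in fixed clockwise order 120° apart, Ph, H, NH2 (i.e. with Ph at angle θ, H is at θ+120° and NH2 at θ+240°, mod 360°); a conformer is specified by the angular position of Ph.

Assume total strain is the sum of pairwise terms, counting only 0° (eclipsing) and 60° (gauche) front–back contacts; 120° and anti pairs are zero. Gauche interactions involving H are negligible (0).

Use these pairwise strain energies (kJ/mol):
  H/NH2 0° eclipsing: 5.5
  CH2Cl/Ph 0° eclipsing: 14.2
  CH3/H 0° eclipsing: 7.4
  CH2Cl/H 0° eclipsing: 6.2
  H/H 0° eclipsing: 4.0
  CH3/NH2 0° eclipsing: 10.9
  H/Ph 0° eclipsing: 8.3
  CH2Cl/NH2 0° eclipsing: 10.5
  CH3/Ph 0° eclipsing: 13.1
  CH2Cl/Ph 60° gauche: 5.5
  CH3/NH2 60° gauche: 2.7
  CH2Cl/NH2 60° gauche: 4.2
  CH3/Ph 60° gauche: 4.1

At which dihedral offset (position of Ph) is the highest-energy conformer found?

240°

Ph at 0° (eclipsed): H–Ph eclipsed, CH2Cl–H eclipsed, CH3–NH2 eclipsed; 8.3 + 6.2 + 10.9 = 25.4 kJ/mol.
Ph at 60° (staggered): CH2Cl–Ph gauche, CH3–NH2 gauche; 5.5 + 2.7 = 8.2 kJ/mol.
Ph at 120° (eclipsed): H–NH2 eclipsed, CH2Cl–Ph eclipsed, CH3–H eclipsed; 5.5 + 14.2 + 7.4 = 27.1 kJ/mol.
Ph at 180° (staggered): CH2Cl–Ph gauche, CH2Cl–NH2 gauche, CH3–Ph gauche; 5.5 + 4.2 + 4.1 = 13.8 kJ/mol.
Ph at 240° (eclipsed): H–H eclipsed, CH2Cl–NH2 eclipsed, CH3–Ph eclipsed; 4.0 + 10.5 + 13.1 = 27.6 kJ/mol.
Ph at 300° (staggered): CH2Cl–NH2 gauche, CH3–Ph gauche, CH3–NH2 gauche; 4.2 + 4.1 + 2.7 = 11.0 kJ/mol.
The maximum (27.6 kJ/mol) occurs with Ph at 240°.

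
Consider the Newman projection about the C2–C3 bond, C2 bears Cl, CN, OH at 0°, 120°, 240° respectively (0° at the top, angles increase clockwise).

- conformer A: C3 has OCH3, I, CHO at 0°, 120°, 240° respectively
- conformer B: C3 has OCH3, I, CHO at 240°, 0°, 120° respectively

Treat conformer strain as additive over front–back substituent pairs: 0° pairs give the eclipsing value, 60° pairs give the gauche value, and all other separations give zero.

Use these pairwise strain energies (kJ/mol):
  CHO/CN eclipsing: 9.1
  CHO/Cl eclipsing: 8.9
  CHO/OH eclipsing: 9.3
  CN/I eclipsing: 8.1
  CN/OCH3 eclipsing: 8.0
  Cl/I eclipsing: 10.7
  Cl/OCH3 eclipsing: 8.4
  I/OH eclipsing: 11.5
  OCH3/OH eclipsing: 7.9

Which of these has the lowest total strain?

A

A (eclipsed): Cl–OCH3 eclipsed, CN–I eclipsed, OH–CHO eclipsed; 8.4 + 8.1 + 9.3 = 25.8 kJ/mol.
B (eclipsed): Cl–I eclipsed, CN–CHO eclipsed, OH–OCH3 eclipsed; 10.7 + 9.1 + 7.9 = 27.7 kJ/mol.
A has the lowest total (25.8 kJ/mol).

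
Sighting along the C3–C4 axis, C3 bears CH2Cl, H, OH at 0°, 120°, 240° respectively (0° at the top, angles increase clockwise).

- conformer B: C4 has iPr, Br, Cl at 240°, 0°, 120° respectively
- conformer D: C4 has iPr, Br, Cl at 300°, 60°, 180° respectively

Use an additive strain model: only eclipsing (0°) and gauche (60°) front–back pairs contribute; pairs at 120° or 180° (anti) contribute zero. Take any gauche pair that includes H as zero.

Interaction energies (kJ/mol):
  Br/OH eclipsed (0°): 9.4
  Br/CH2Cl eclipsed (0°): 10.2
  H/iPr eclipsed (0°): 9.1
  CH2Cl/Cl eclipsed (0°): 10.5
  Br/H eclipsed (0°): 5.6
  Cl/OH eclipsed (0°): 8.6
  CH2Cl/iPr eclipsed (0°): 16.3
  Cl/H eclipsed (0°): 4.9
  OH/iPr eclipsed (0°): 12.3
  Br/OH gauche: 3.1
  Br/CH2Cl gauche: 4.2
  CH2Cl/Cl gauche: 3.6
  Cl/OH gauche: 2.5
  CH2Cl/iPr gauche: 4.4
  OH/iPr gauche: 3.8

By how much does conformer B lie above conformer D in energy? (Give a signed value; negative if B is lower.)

+12.5 kJ/mol

B (eclipsed): CH2Cl(0°)/Br(0°) eclipsed 10.2; H(120°)/Cl(120°) eclipsed 4.9; OH(240°)/iPr(240°) eclipsed 12.3 → 27.4 kJ/mol.
D (staggered): CH2Cl(0°)/iPr(300°) gauche 4.4; CH2Cl(0°)/Br(60°) gauche 4.2; OH(240°)/iPr(300°) gauche 3.8; OH(240°)/Cl(180°) gauche 2.5 → 14.9 kJ/mol.
E(B) − E(D) = 27.4 − 14.9 = +12.5 kJ/mol.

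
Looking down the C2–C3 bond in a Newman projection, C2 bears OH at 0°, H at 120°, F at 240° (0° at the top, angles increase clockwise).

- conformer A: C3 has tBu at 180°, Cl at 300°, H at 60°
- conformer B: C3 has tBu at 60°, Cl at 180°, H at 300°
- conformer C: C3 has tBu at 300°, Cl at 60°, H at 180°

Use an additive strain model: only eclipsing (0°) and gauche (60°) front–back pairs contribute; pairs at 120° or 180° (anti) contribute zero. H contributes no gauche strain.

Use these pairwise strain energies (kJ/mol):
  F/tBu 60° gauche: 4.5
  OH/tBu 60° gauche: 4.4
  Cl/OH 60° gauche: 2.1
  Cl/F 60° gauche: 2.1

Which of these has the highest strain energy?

C

A (staggered): OH(0°)/Cl(300°) gauche 2.1; F(240°)/tBu(180°) gauche 4.5; F(240°)/Cl(300°) gauche 2.1 → 8.7 kJ/mol.
B (staggered): OH(0°)/tBu(60°) gauche 4.4; F(240°)/Cl(180°) gauche 2.1 → 6.5 kJ/mol.
C (staggered): OH(0°)/tBu(300°) gauche 4.4; OH(0°)/Cl(60°) gauche 2.1; F(240°)/tBu(300°) gauche 4.5 → 11.0 kJ/mol.
C has the highest total (11.0 kJ/mol).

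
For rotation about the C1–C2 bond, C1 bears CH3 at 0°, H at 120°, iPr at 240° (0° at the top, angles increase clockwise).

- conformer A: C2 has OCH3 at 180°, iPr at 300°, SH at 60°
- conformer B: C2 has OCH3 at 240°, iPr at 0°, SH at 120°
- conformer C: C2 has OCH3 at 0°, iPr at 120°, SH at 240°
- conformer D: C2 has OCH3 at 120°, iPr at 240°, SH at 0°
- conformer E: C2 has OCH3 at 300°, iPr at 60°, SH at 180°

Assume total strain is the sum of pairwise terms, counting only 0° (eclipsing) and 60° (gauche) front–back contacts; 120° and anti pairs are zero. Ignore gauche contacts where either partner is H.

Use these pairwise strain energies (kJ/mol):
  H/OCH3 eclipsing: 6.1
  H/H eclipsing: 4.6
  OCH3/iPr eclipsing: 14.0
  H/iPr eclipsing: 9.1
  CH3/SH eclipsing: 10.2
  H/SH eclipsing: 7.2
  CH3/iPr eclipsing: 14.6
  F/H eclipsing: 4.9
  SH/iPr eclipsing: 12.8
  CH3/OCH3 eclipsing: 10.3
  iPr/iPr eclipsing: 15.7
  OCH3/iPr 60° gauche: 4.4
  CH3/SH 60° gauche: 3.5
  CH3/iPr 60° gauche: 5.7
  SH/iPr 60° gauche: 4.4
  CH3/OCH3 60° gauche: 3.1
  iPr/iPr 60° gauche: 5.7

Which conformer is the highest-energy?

A (staggered): CH3(0°)/iPr(300°) gauche 5.7; CH3(0°)/SH(60°) gauche 3.5; iPr(240°)/OCH3(180°) gauche 4.4; iPr(240°)/iPr(300°) gauche 5.7 → 19.3 kJ/mol.
B (eclipsed): CH3(0°)/iPr(0°) eclipsed 14.6; H(120°)/SH(120°) eclipsed 7.2; iPr(240°)/OCH3(240°) eclipsed 14.0 → 35.8 kJ/mol.
C (eclipsed): CH3(0°)/OCH3(0°) eclipsed 10.3; H(120°)/iPr(120°) eclipsed 9.1; iPr(240°)/SH(240°) eclipsed 12.8 → 32.2 kJ/mol.
D (eclipsed): CH3(0°)/SH(0°) eclipsed 10.2; H(120°)/OCH3(120°) eclipsed 6.1; iPr(240°)/iPr(240°) eclipsed 15.7 → 32.0 kJ/mol.
E (staggered): CH3(0°)/OCH3(300°) gauche 3.1; CH3(0°)/iPr(60°) gauche 5.7; iPr(240°)/OCH3(300°) gauche 4.4; iPr(240°)/SH(180°) gauche 4.4 → 17.6 kJ/mol.
B has the highest total (35.8 kJ/mol).

B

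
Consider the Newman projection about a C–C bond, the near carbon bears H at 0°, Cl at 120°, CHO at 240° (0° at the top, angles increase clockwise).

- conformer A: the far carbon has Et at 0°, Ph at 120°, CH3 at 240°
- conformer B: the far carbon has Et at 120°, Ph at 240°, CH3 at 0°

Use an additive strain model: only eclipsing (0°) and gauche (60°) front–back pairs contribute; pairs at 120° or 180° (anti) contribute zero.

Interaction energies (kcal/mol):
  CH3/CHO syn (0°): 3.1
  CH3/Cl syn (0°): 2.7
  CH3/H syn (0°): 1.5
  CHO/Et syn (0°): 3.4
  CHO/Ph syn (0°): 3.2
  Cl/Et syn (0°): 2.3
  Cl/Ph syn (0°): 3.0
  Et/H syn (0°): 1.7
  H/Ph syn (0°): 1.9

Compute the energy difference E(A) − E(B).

+0.8 kcal/mol

A (eclipsed): H(0°)/Et(0°) eclipsed 1.7; Cl(120°)/Ph(120°) eclipsed 3.0; CHO(240°)/CH3(240°) eclipsed 3.1 → 7.8 kcal/mol.
B (eclipsed): H(0°)/CH3(0°) eclipsed 1.5; Cl(120°)/Et(120°) eclipsed 2.3; CHO(240°)/Ph(240°) eclipsed 3.2 → 7.0 kcal/mol.
E(A) − E(B) = 7.8 − 7.0 = +0.8 kcal/mol.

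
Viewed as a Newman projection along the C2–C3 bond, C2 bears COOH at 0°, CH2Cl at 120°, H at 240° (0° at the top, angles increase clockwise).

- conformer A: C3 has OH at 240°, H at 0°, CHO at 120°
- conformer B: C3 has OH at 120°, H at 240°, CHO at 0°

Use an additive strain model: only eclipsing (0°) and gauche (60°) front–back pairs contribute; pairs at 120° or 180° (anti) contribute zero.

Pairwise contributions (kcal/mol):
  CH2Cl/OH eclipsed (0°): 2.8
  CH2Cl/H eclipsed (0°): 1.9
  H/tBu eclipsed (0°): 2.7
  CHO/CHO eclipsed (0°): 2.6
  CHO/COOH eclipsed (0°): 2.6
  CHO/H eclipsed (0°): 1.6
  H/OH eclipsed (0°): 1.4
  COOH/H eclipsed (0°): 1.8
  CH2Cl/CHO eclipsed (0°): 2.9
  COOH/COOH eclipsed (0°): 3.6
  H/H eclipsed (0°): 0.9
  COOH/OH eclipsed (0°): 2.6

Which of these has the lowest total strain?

A (eclipsed): COOH–H eclipsed, CH2Cl–CHO eclipsed, H–OH eclipsed; 1.8 + 2.9 + 1.4 = 6.1 kcal/mol.
B (eclipsed): COOH–CHO eclipsed, CH2Cl–OH eclipsed, H–H eclipsed; 2.6 + 2.8 + 0.9 = 6.3 kcal/mol.
A has the lowest total (6.1 kcal/mol).

A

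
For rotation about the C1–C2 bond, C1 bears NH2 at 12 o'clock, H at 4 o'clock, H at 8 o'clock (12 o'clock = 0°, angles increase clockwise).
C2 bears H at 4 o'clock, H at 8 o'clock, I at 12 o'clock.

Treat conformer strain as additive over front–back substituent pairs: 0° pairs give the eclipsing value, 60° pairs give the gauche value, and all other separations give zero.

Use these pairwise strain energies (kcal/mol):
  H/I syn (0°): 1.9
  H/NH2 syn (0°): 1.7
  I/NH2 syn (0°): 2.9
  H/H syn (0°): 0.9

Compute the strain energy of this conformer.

This conformer (eclipsed): NH2(0°)/I(0°) eclipsed 2.9; H(120°)/H(120°) eclipsed 0.9; H(240°)/H(240°) eclipsed 0.9 → 4.7 kcal/mol.

4.7 kcal/mol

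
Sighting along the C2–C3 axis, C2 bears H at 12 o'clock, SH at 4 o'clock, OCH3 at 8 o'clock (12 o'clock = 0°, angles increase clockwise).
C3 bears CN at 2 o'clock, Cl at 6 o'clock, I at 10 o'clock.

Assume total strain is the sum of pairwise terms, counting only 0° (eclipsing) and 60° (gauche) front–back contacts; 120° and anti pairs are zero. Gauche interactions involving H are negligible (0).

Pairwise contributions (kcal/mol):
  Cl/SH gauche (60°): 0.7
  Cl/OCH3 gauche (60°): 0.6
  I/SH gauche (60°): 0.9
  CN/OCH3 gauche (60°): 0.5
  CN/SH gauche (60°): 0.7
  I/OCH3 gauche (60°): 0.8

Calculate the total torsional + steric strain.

This conformer is staggered. SH at 120° is gauche with CN at 60° (0.7); SH at 120° is gauche with Cl at 180° (0.7); OCH3 at 240° is gauche with Cl at 180° (0.6); OCH3 at 240° is gauche with I at 300° (0.8). Total 2.8 kcal/mol.

2.8 kcal/mol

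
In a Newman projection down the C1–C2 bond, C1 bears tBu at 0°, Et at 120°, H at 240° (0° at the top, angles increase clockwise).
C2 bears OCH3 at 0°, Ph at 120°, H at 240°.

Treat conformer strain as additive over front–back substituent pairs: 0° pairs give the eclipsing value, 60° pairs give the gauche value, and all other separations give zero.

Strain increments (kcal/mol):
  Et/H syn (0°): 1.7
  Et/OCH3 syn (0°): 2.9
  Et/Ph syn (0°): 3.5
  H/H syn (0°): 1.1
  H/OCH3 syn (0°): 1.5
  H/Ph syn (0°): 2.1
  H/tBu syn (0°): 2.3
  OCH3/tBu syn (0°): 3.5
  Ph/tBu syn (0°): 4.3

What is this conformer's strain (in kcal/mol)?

8.1 kcal/mol

This conformer is eclipsed. tBu at 0° is eclipsed with OCH3 at 0° (3.5); Et at 120° is eclipsed with Ph at 120° (3.5); H at 240° is eclipsed with H at 240° (1.1). Total 8.1 kcal/mol.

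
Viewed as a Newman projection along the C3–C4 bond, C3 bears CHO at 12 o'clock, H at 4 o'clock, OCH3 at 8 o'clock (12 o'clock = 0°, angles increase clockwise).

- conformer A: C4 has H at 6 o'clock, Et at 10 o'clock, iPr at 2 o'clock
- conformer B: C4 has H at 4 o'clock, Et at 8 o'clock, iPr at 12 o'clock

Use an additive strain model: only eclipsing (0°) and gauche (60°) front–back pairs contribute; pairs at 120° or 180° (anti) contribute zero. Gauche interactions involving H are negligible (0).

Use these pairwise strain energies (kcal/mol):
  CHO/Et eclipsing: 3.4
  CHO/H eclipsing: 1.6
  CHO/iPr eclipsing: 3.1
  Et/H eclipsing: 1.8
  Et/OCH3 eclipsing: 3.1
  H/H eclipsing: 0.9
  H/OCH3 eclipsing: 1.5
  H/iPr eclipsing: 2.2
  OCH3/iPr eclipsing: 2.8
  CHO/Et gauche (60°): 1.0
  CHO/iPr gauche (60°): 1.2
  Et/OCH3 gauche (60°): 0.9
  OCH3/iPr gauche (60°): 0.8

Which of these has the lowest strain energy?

A

A (staggered): CHO–Et gauche, CHO–iPr gauche, OCH3–Et gauche; 1.0 + 1.2 + 0.9 = 3.1 kcal/mol.
B (eclipsed): CHO–iPr eclipsed, H–H eclipsed, OCH3–Et eclipsed; 3.1 + 0.9 + 3.1 = 7.1 kcal/mol.
A has the lowest total (3.1 kcal/mol).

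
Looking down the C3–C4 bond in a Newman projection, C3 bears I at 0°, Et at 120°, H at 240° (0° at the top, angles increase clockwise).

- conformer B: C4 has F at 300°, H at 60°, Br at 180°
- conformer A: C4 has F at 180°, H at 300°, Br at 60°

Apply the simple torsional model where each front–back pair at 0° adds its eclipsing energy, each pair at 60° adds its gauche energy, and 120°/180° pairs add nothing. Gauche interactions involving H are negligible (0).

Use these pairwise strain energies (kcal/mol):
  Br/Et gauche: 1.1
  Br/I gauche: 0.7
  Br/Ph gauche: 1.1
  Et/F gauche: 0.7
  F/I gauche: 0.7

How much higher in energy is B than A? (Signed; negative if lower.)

-0.7 kcal/mol

B (staggered): I(0°)/F(300°) gauche 0.7; Et(120°)/Br(180°) gauche 1.1 → 1.8 kcal/mol.
A (staggered): I(0°)/Br(60°) gauche 0.7; Et(120°)/F(180°) gauche 0.7; Et(120°)/Br(60°) gauche 1.1 → 2.5 kcal/mol.
E(B) − E(A) = 1.8 − 2.5 = -0.7 kcal/mol.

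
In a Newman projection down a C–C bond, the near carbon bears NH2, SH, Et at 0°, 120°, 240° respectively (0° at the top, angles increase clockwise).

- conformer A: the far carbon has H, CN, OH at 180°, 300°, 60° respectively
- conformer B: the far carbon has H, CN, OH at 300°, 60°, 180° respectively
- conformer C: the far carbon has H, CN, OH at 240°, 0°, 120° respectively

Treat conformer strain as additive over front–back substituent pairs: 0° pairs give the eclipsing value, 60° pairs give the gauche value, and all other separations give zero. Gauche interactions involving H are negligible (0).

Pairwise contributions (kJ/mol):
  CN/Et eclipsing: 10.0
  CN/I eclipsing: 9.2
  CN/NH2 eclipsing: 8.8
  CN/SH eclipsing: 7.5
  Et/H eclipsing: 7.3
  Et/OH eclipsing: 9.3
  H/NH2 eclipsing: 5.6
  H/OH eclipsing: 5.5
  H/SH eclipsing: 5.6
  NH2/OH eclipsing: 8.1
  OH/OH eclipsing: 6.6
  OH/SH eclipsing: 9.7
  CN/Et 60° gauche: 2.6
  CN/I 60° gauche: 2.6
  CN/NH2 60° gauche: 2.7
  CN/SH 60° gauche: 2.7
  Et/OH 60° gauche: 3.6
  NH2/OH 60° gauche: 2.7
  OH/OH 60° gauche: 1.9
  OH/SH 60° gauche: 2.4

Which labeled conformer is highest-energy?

C

A (staggered): NH2(0°)/CN(300°) gauche 2.7; NH2(0°)/OH(60°) gauche 2.7; SH(120°)/OH(60°) gauche 2.4; Et(240°)/CN(300°) gauche 2.6 → 10.4 kJ/mol.
B (staggered): NH2(0°)/CN(60°) gauche 2.7; SH(120°)/CN(60°) gauche 2.7; SH(120°)/OH(180°) gauche 2.4; Et(240°)/OH(180°) gauche 3.6 → 11.4 kJ/mol.
C (eclipsed): NH2(0°)/CN(0°) eclipsed 8.8; SH(120°)/OH(120°) eclipsed 9.7; Et(240°)/H(240°) eclipsed 7.3 → 25.8 kJ/mol.
C has the highest total (25.8 kJ/mol).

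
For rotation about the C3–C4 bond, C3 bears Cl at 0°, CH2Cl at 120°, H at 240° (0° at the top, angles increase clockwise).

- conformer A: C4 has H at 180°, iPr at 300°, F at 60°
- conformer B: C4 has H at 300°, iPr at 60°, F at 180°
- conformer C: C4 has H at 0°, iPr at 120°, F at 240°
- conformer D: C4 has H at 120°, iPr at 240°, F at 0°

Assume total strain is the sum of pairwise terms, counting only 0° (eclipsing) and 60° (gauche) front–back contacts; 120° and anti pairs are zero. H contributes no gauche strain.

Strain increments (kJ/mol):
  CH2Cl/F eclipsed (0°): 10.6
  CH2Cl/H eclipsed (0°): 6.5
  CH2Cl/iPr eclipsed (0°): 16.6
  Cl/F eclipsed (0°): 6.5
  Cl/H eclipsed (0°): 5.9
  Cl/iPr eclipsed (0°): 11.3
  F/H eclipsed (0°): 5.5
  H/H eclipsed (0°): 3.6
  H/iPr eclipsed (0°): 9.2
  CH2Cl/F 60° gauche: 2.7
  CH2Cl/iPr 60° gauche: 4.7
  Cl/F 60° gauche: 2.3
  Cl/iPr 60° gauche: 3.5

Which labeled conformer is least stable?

C

A (staggered): Cl–iPr gauche, Cl–F gauche, CH2Cl–F gauche; 3.5 + 2.3 + 2.7 = 8.5 kJ/mol.
B (staggered): Cl–iPr gauche, CH2Cl–iPr gauche, CH2Cl–F gauche; 3.5 + 4.7 + 2.7 = 10.9 kJ/mol.
C (eclipsed): Cl–H eclipsed, CH2Cl–iPr eclipsed, H–F eclipsed; 5.9 + 16.6 + 5.5 = 28.0 kJ/mol.
D (eclipsed): Cl–F eclipsed, CH2Cl–H eclipsed, H–iPr eclipsed; 6.5 + 6.5 + 9.2 = 22.2 kJ/mol.
C has the highest total (28.0 kJ/mol).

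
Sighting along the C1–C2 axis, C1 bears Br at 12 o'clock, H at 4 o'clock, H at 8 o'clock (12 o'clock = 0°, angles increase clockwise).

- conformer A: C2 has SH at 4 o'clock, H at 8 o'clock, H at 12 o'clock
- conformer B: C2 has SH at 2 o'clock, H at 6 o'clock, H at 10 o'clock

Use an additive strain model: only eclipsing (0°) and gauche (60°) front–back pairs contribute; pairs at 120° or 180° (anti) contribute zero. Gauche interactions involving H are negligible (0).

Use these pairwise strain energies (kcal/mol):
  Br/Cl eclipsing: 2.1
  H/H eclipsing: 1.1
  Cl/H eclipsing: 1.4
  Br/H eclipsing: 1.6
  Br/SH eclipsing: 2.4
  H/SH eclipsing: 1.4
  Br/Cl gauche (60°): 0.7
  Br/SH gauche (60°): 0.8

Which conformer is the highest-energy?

A

A is eclipsed. Br at 0° is eclipsed with H at 0° (1.6); H at 120° is eclipsed with SH at 120° (1.4); H at 240° is eclipsed with H at 240° (1.1). Total 4.1 kcal/mol.
B is staggered. Br at 0° is gauche with SH at 60° (0.8). Total 0.8 kcal/mol.
A has the highest total (4.1 kcal/mol).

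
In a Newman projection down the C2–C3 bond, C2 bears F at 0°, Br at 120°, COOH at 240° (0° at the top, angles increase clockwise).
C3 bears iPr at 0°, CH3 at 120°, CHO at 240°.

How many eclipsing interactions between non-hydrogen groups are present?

Non-H eclipsing pairs: F(0°)/iPr(0°); Br(120°)/CH3(120°); COOH(240°)/CHO(240°) — 3 interactions.

3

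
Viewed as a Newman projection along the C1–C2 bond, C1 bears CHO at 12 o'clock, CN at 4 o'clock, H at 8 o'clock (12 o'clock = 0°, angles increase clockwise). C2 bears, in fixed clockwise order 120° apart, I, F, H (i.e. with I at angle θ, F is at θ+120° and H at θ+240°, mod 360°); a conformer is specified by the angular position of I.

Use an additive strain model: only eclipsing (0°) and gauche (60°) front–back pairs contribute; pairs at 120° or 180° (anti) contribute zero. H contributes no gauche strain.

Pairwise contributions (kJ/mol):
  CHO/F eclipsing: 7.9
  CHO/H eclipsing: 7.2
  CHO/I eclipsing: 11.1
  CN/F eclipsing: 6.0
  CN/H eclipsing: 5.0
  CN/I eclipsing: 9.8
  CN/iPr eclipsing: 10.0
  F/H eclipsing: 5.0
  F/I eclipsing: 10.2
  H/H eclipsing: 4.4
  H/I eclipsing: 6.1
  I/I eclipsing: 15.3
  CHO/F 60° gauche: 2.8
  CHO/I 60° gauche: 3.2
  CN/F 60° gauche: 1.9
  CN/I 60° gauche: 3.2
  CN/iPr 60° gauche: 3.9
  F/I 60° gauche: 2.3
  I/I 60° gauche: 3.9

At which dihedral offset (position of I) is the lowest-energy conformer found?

I at 0° (eclipsed): CHO(0°)/I(0°) eclipsed 11.1; CN(120°)/F(120°) eclipsed 6.0; H(240°)/H(240°) eclipsed 4.4 → 21.5 kJ/mol.
I at 60° (staggered): CHO(0°)/I(60°) gauche 3.2; CN(120°)/I(60°) gauche 3.2; CN(120°)/F(180°) gauche 1.9 → 8.3 kJ/mol.
I at 120° (eclipsed): CHO(0°)/H(0°) eclipsed 7.2; CN(120°)/I(120°) eclipsed 9.8; H(240°)/F(240°) eclipsed 5.0 → 22.0 kJ/mol.
I at 180° (staggered): CHO(0°)/F(300°) gauche 2.8; CN(120°)/I(180°) gauche 3.2 → 6.0 kJ/mol.
I at 240° (eclipsed): CHO(0°)/F(0°) eclipsed 7.9; CN(120°)/H(120°) eclipsed 5.0; H(240°)/I(240°) eclipsed 6.1 → 19.0 kJ/mol.
I at 300° (staggered): CHO(0°)/I(300°) gauche 3.2; CHO(0°)/F(60°) gauche 2.8; CN(120°)/F(60°) gauche 1.9 → 7.9 kJ/mol.
The minimum (6.0 kJ/mol) occurs with I at 180°.

180°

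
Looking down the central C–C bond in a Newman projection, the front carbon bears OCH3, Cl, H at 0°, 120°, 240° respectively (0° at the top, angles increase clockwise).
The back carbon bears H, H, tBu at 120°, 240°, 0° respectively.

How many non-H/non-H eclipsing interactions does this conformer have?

1

Non-H eclipsing pairs: OCH3(0°)/tBu(0°) — 1 interaction.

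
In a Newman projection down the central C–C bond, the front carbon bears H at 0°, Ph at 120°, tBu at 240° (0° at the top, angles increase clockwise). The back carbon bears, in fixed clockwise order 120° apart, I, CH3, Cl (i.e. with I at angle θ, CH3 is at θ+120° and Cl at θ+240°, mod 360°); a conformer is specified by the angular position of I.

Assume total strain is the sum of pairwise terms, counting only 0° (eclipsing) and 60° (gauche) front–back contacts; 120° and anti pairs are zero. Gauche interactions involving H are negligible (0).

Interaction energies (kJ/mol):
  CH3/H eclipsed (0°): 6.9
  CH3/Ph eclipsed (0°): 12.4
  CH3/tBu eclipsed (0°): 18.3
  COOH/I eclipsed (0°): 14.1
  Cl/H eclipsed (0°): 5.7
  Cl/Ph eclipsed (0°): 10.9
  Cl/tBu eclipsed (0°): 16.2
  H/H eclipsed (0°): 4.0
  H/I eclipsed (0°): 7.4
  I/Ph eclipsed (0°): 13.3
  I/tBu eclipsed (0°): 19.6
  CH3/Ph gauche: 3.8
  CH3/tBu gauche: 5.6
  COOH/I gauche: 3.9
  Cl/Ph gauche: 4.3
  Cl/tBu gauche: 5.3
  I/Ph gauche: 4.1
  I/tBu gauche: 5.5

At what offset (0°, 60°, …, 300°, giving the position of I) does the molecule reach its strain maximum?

I at 0° (eclipsed): H(0°)/I(0°) eclipsed 7.4; Ph(120°)/CH3(120°) eclipsed 12.4; tBu(240°)/Cl(240°) eclipsed 16.2 → 36.0 kJ/mol.
I at 60° (staggered): Ph(120°)/I(60°) gauche 4.1; Ph(120°)/CH3(180°) gauche 3.8; tBu(240°)/CH3(180°) gauche 5.6; tBu(240°)/Cl(300°) gauche 5.3 → 18.8 kJ/mol.
I at 120° (eclipsed): H(0°)/Cl(0°) eclipsed 5.7; Ph(120°)/I(120°) eclipsed 13.3; tBu(240°)/CH3(240°) eclipsed 18.3 → 37.3 kJ/mol.
I at 180° (staggered): Ph(120°)/I(180°) gauche 4.1; Ph(120°)/Cl(60°) gauche 4.3; tBu(240°)/I(180°) gauche 5.5; tBu(240°)/CH3(300°) gauche 5.6 → 19.5 kJ/mol.
I at 240° (eclipsed): H(0°)/CH3(0°) eclipsed 6.9; Ph(120°)/Cl(120°) eclipsed 10.9; tBu(240°)/I(240°) eclipsed 19.6 → 37.4 kJ/mol.
I at 300° (staggered): Ph(120°)/CH3(60°) gauche 3.8; Ph(120°)/Cl(180°) gauche 4.3; tBu(240°)/I(300°) gauche 5.5; tBu(240°)/Cl(180°) gauche 5.3 → 18.9 kJ/mol.
The maximum (37.4 kJ/mol) occurs with I at 240°.

240°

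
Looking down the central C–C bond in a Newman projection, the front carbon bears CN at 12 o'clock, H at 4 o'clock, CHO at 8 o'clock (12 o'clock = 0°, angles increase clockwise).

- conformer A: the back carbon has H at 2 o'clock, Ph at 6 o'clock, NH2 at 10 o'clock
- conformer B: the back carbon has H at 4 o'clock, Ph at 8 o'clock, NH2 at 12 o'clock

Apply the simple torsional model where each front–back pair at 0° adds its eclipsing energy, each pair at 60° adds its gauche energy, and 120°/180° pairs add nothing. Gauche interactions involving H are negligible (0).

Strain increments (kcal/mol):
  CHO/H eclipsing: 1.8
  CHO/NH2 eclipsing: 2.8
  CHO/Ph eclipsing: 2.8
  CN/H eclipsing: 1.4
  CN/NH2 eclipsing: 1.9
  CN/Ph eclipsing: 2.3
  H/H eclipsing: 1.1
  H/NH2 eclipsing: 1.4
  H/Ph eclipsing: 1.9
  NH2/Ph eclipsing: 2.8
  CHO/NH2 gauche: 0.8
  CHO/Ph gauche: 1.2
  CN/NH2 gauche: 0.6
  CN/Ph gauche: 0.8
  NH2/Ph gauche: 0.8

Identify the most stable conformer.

A

A (staggered): CN–NH2 gauche, CHO–Ph gauche, CHO–NH2 gauche; 0.6 + 1.2 + 0.8 = 2.6 kcal/mol.
B (eclipsed): CN–NH2 eclipsed, H–H eclipsed, CHO–Ph eclipsed; 1.9 + 1.1 + 2.8 = 5.8 kcal/mol.
A has the lowest total (2.6 kcal/mol).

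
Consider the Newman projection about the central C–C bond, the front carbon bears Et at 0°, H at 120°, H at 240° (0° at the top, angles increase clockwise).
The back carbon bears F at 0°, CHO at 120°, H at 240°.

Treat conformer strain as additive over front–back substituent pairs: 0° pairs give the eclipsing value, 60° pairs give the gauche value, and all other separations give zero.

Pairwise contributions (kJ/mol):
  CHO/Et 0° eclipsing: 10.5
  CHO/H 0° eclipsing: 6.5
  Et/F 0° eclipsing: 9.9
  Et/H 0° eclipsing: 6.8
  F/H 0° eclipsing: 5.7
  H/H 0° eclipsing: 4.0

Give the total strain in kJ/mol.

This conformer (eclipsed): Et–F eclipsed, H–CHO eclipsed, H–H eclipsed; 9.9 + 6.5 + 4.0 = 20.4 kJ/mol.

20.4 kJ/mol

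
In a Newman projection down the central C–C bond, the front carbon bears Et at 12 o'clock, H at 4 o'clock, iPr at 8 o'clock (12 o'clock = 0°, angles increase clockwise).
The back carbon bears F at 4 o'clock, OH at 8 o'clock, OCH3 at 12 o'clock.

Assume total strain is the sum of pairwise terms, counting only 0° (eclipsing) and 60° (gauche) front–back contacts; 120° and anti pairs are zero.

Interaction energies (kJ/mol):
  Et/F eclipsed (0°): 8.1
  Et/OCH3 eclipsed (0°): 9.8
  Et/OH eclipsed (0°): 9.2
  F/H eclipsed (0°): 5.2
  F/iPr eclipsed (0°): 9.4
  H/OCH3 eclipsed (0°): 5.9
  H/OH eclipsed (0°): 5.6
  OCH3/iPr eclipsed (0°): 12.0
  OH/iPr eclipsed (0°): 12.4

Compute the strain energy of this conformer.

27.4 kJ/mol

This conformer (eclipsed): Et–OCH3 eclipsed, H–F eclipsed, iPr–OH eclipsed; 9.8 + 5.2 + 12.4 = 27.4 kJ/mol.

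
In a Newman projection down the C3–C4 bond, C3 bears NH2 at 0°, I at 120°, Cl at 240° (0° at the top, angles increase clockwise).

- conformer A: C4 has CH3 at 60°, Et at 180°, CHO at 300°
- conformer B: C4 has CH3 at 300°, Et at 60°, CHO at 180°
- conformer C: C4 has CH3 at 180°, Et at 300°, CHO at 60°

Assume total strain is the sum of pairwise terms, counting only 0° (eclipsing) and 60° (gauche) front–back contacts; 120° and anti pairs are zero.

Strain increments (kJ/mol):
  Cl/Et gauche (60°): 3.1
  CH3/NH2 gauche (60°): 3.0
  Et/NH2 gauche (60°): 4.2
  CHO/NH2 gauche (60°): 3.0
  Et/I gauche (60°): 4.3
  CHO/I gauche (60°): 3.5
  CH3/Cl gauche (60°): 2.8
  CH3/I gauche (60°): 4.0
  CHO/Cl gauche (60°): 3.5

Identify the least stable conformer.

A (staggered): NH2(0°)/CH3(60°) gauche 3.0; NH2(0°)/CHO(300°) gauche 3.0; I(120°)/CH3(60°) gauche 4.0; I(120°)/Et(180°) gauche 4.3; Cl(240°)/Et(180°) gauche 3.1; Cl(240°)/CHO(300°) gauche 3.5 → 20.9 kJ/mol.
B (staggered): NH2(0°)/CH3(300°) gauche 3.0; NH2(0°)/Et(60°) gauche 4.2; I(120°)/Et(60°) gauche 4.3; I(120°)/CHO(180°) gauche 3.5; Cl(240°)/CH3(300°) gauche 2.8; Cl(240°)/CHO(180°) gauche 3.5 → 21.3 kJ/mol.
C (staggered): NH2(0°)/Et(300°) gauche 4.2; NH2(0°)/CHO(60°) gauche 3.0; I(120°)/CH3(180°) gauche 4.0; I(120°)/CHO(60°) gauche 3.5; Cl(240°)/CH3(180°) gauche 2.8; Cl(240°)/Et(300°) gauche 3.1 → 20.6 kJ/mol.
B has the highest total (21.3 kJ/mol).

B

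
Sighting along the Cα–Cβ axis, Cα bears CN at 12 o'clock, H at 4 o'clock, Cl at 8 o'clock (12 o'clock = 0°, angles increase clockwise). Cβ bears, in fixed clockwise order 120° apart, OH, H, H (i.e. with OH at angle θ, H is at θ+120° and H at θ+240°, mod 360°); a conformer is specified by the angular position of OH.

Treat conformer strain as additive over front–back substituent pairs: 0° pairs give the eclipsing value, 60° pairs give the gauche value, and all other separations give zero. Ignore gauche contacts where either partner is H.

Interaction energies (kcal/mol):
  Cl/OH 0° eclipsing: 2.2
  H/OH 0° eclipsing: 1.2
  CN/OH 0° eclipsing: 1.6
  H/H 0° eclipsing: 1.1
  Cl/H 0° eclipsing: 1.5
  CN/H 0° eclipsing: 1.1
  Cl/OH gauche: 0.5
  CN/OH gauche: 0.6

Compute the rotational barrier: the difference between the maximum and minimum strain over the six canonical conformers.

OH at 0° (eclipsed): CN–OH eclipsed, H–H eclipsed, Cl–H eclipsed; 1.6 + 1.1 + 1.5 = 4.2 kcal/mol.
OH at 60° (staggered): CN–OH gauche; 0.6 = 0.6 kcal/mol.
OH at 120° (eclipsed): CN–H eclipsed, H–OH eclipsed, Cl–H eclipsed; 1.1 + 1.2 + 1.5 = 3.8 kcal/mol.
OH at 180° (staggered): Cl–OH gauche; 0.5 = 0.5 kcal/mol.
OH at 240° (eclipsed): CN–H eclipsed, H–H eclipsed, Cl–OH eclipsed; 1.1 + 1.1 + 2.2 = 4.4 kcal/mol.
OH at 300° (staggered): CN–OH gauche, Cl–OH gauche; 0.6 + 0.5 = 1.1 kcal/mol.
Max at 240° (4.4 kcal/mol), min at 180° (0.5 kcal/mol); barrier = 3.9 kcal/mol.

3.9 kcal/mol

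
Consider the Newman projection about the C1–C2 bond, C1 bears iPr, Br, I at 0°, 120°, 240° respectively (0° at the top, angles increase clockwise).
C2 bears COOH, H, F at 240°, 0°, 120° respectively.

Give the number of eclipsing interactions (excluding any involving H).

Non-H eclipsing pairs: Br(120°)/F(120°); I(240°)/COOH(240°) — 2 interactions.

2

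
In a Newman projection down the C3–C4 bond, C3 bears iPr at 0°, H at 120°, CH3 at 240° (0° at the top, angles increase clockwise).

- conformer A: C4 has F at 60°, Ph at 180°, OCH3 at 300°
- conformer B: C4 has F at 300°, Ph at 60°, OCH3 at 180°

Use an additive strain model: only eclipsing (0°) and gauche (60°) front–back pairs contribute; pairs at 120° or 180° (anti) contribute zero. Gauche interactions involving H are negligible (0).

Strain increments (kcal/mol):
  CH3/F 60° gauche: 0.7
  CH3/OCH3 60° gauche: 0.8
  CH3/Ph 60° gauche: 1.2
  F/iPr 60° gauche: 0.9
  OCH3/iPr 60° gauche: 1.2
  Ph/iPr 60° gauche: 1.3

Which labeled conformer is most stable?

A (staggered): iPr(0°)/F(60°) gauche 0.9; iPr(0°)/OCH3(300°) gauche 1.2; CH3(240°)/Ph(180°) gauche 1.2; CH3(240°)/OCH3(300°) gauche 0.8 → 4.1 kcal/mol.
B (staggered): iPr(0°)/F(300°) gauche 0.9; iPr(0°)/Ph(60°) gauche 1.3; CH3(240°)/F(300°) gauche 0.7; CH3(240°)/OCH3(180°) gauche 0.8 → 3.7 kcal/mol.
B has the lowest total (3.7 kcal/mol).

B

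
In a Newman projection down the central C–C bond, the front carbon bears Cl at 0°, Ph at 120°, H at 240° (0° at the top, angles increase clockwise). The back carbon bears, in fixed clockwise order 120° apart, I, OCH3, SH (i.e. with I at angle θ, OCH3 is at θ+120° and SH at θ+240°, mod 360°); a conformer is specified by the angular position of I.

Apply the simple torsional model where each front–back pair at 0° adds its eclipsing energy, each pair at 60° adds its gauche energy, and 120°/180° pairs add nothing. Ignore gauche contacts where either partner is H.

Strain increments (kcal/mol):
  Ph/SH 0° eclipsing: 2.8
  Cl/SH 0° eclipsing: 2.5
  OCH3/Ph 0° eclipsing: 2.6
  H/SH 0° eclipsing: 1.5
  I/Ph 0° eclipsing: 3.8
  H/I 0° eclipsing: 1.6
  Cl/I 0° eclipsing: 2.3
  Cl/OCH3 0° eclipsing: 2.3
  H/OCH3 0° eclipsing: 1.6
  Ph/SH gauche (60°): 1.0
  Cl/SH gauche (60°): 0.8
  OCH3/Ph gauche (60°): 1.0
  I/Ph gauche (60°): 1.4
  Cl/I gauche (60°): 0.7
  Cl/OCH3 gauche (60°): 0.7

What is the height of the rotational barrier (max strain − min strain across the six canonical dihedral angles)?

I at 0° (eclipsed): Cl(0°)/I(0°) eclipsed 2.3; Ph(120°)/OCH3(120°) eclipsed 2.6; H(240°)/SH(240°) eclipsed 1.5 → 6.4 kcal/mol.
I at 60° (staggered): Cl(0°)/I(60°) gauche 0.7; Cl(0°)/SH(300°) gauche 0.8; Ph(120°)/I(60°) gauche 1.4; Ph(120°)/OCH3(180°) gauche 1.0 → 3.9 kcal/mol.
I at 120° (eclipsed): Cl(0°)/SH(0°) eclipsed 2.5; Ph(120°)/I(120°) eclipsed 3.8; H(240°)/OCH3(240°) eclipsed 1.6 → 7.9 kcal/mol.
I at 180° (staggered): Cl(0°)/OCH3(300°) gauche 0.7; Cl(0°)/SH(60°) gauche 0.8; Ph(120°)/I(180°) gauche 1.4; Ph(120°)/SH(60°) gauche 1.0 → 3.9 kcal/mol.
I at 240° (eclipsed): Cl(0°)/OCH3(0°) eclipsed 2.3; Ph(120°)/SH(120°) eclipsed 2.8; H(240°)/I(240°) eclipsed 1.6 → 6.7 kcal/mol.
I at 300° (staggered): Cl(0°)/I(300°) gauche 0.7; Cl(0°)/OCH3(60°) gauche 0.7; Ph(120°)/OCH3(60°) gauche 1.0; Ph(120°)/SH(180°) gauche 1.0 → 3.4 kcal/mol.
Max at 120° (7.9 kcal/mol), min at 300° (3.4 kcal/mol); barrier = 4.5 kcal/mol.

4.5 kcal/mol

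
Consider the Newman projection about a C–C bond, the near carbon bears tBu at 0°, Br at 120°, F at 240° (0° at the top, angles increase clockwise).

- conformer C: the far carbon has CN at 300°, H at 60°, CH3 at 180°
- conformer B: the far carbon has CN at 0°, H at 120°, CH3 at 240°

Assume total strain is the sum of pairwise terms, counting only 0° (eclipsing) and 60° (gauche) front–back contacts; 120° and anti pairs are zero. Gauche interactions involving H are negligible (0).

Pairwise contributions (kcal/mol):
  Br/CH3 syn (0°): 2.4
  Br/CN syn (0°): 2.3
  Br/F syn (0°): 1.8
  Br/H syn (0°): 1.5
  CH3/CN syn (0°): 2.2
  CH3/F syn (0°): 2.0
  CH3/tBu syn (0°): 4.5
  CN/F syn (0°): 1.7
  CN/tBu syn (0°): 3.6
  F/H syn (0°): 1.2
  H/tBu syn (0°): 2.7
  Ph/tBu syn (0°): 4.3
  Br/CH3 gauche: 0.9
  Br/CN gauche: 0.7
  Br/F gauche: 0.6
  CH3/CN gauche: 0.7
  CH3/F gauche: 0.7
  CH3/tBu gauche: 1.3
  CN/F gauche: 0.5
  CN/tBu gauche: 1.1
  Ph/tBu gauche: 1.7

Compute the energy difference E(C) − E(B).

C (staggered): tBu(0°)/CN(300°) gauche 1.1; Br(120°)/CH3(180°) gauche 0.9; F(240°)/CN(300°) gauche 0.5; F(240°)/CH3(180°) gauche 0.7 → 3.2 kcal/mol.
B (eclipsed): tBu(0°)/CN(0°) eclipsed 3.6; Br(120°)/H(120°) eclipsed 1.5; F(240°)/CH3(240°) eclipsed 2.0 → 7.1 kcal/mol.
E(C) − E(B) = 3.2 − 7.1 = -3.9 kcal/mol.

-3.9 kcal/mol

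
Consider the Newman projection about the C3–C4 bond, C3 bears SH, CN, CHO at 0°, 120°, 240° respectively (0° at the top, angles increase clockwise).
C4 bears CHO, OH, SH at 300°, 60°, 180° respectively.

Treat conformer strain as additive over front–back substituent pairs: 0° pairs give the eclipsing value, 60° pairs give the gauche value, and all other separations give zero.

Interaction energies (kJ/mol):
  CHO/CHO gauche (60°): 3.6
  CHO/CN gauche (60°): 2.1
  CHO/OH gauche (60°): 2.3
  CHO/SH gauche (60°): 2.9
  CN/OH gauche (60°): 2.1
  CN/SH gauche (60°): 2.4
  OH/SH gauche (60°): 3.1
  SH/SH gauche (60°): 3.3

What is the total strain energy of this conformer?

17.0 kJ/mol

This conformer (staggered): SH–CHO gauche, SH–OH gauche, CN–OH gauche, CN–SH gauche, CHO–CHO gauche, CHO–SH gauche; 2.9 + 3.1 + 2.1 + 2.4 + 3.6 + 2.9 = 17.0 kJ/mol.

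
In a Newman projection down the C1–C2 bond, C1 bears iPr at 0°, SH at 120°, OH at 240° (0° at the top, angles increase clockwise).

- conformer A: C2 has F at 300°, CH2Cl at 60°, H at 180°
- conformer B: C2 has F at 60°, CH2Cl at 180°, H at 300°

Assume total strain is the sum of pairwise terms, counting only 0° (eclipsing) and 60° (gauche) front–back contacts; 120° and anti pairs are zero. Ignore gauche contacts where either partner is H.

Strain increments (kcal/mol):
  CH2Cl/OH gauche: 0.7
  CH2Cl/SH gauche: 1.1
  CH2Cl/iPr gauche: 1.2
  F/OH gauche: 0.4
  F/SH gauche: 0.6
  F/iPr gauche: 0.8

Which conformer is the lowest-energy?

A (staggered): iPr(0°)/F(300°) gauche 0.8; iPr(0°)/CH2Cl(60°) gauche 1.2; SH(120°)/CH2Cl(60°) gauche 1.1; OH(240°)/F(300°) gauche 0.4 → 3.5 kcal/mol.
B (staggered): iPr(0°)/F(60°) gauche 0.8; SH(120°)/F(60°) gauche 0.6; SH(120°)/CH2Cl(180°) gauche 1.1; OH(240°)/CH2Cl(180°) gauche 0.7 → 3.2 kcal/mol.
B has the lowest total (3.2 kcal/mol).

B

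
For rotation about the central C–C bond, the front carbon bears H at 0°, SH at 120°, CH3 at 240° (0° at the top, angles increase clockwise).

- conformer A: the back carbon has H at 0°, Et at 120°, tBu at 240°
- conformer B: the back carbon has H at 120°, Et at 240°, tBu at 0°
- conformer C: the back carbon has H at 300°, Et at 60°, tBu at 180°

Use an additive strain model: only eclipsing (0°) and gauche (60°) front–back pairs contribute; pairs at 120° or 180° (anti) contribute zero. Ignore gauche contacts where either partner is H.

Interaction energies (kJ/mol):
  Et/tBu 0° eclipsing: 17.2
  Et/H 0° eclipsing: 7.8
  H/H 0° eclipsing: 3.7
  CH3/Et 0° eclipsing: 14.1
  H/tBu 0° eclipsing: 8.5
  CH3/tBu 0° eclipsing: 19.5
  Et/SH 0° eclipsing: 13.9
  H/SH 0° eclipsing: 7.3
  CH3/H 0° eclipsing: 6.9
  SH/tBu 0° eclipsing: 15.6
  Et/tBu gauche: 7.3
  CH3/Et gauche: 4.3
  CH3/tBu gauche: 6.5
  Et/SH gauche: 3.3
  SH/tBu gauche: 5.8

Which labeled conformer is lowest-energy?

A (eclipsed): H(0°)/H(0°) eclipsed 3.7; SH(120°)/Et(120°) eclipsed 13.9; CH3(240°)/tBu(240°) eclipsed 19.5 → 37.1 kJ/mol.
B (eclipsed): H(0°)/tBu(0°) eclipsed 8.5; SH(120°)/H(120°) eclipsed 7.3; CH3(240°)/Et(240°) eclipsed 14.1 → 29.9 kJ/mol.
C (staggered): SH(120°)/Et(60°) gauche 3.3; SH(120°)/tBu(180°) gauche 5.8; CH3(240°)/tBu(180°) gauche 6.5 → 15.6 kJ/mol.
C has the lowest total (15.6 kJ/mol).

C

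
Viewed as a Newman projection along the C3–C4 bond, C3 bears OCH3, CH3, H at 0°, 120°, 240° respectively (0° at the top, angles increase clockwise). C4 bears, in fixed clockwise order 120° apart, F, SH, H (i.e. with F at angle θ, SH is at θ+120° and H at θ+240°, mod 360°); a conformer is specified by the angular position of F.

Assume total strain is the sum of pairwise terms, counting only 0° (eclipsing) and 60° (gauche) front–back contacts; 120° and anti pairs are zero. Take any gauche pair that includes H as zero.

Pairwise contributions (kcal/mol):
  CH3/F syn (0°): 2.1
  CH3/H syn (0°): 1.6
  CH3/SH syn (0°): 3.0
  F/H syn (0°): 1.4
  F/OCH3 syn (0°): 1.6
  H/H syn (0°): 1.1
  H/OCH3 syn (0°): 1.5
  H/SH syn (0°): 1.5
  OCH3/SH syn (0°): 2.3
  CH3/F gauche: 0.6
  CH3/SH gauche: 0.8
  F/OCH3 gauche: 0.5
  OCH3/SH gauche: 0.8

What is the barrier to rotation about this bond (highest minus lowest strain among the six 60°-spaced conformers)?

4.3 kcal/mol

F at 0° (eclipsed): OCH3(0°)/F(0°) eclipsed 1.6; CH3(120°)/SH(120°) eclipsed 3.0; H(240°)/H(240°) eclipsed 1.1 → 5.7 kcal/mol.
F at 60° (staggered): OCH3(0°)/F(60°) gauche 0.5; CH3(120°)/F(60°) gauche 0.6; CH3(120°)/SH(180°) gauche 0.8 → 1.9 kcal/mol.
F at 120° (eclipsed): OCH3(0°)/H(0°) eclipsed 1.5; CH3(120°)/F(120°) eclipsed 2.1; H(240°)/SH(240°) eclipsed 1.5 → 5.1 kcal/mol.
F at 180° (staggered): OCH3(0°)/SH(300°) gauche 0.8; CH3(120°)/F(180°) gauche 0.6 → 1.4 kcal/mol.
F at 240° (eclipsed): OCH3(0°)/SH(0°) eclipsed 2.3; CH3(120°)/H(120°) eclipsed 1.6; H(240°)/F(240°) eclipsed 1.4 → 5.3 kcal/mol.
F at 300° (staggered): OCH3(0°)/F(300°) gauche 0.5; OCH3(0°)/SH(60°) gauche 0.8; CH3(120°)/SH(60°) gauche 0.8 → 2.1 kcal/mol.
Max at 0° (5.7 kcal/mol), min at 180° (1.4 kcal/mol); barrier = 4.3 kcal/mol.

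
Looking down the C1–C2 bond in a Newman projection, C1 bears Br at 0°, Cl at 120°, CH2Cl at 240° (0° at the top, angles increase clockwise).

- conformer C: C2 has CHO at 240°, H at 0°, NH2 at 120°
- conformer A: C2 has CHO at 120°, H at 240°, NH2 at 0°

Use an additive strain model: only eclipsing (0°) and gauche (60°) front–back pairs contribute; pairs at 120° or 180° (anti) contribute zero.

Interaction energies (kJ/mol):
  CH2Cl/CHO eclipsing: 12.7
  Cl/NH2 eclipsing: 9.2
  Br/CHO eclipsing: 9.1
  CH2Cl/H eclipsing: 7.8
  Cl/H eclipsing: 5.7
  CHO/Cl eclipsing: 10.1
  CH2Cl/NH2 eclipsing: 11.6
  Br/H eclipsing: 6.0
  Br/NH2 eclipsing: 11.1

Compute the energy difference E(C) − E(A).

C is eclipsed. Br at 0° is eclipsed with H at 0° (6.0); Cl at 120° is eclipsed with NH2 at 120° (9.2); CH2Cl at 240° is eclipsed with CHO at 240° (12.7). Total 27.9 kJ/mol.
A is eclipsed. Br at 0° is eclipsed with NH2 at 0° (11.1); Cl at 120° is eclipsed with CHO at 120° (10.1); CH2Cl at 240° is eclipsed with H at 240° (7.8). Total 29.0 kJ/mol.
E(C) − E(A) = 27.9 − 29.0 = -1.1 kJ/mol.

-1.1 kJ/mol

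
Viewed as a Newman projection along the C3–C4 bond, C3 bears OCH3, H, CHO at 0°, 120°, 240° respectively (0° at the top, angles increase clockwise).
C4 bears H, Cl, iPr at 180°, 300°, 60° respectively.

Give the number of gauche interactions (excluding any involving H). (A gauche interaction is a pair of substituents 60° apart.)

3

Non-H gauche pairs: OCH3(0°)/Cl(300°); OCH3(0°)/iPr(60°); CHO(240°)/Cl(300°) — 3 interactions.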